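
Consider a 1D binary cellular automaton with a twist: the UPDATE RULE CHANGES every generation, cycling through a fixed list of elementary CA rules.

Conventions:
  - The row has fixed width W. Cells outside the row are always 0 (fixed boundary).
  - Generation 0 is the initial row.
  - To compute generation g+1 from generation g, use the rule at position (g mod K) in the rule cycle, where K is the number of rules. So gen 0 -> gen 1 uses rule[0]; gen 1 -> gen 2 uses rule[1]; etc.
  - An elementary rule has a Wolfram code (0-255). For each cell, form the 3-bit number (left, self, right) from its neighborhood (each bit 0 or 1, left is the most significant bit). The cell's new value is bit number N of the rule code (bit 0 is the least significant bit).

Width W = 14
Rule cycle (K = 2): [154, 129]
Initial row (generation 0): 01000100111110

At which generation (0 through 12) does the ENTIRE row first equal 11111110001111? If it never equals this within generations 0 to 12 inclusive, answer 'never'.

Answer: never

Derivation:
Gen 0: 01000100111110
Gen 1 (rule 154): 10101011111101
Gen 2 (rule 129): 00000001111000
Gen 3 (rule 154): 00000011110100
Gen 4 (rule 129): 11111001100001
Gen 5 (rule 154): 11110111010010
Gen 6 (rule 129): 01100010000000
Gen 7 (rule 154): 11010101000000
Gen 8 (rule 129): 00000000011111
Gen 9 (rule 154): 00000000111110
Gen 10 (rule 129): 11111110011100
Gen 11 (rule 154): 11111101111010
Gen 12 (rule 129): 01111000110000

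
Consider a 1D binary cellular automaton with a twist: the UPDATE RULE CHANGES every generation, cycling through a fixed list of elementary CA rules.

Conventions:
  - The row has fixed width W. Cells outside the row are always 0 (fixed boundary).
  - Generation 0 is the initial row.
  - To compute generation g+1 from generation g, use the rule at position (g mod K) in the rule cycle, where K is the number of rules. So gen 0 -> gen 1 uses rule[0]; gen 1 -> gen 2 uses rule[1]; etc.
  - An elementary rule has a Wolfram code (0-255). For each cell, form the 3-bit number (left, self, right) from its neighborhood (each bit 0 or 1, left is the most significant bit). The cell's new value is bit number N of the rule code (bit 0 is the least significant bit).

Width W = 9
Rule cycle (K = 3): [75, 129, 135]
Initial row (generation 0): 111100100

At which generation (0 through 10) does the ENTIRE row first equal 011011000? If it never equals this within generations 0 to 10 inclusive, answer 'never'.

Gen 0: 111100100
Gen 1 (rule 75): 100101001
Gen 2 (rule 129): 000000000
Gen 3 (rule 135): 111111111
Gen 4 (rule 75): 100000001
Gen 5 (rule 129): 001111100
Gen 6 (rule 135): 110111001
Gen 7 (rule 75): 110101010
Gen 8 (rule 129): 000000000
Gen 9 (rule 135): 111111111
Gen 10 (rule 75): 100000001

Answer: never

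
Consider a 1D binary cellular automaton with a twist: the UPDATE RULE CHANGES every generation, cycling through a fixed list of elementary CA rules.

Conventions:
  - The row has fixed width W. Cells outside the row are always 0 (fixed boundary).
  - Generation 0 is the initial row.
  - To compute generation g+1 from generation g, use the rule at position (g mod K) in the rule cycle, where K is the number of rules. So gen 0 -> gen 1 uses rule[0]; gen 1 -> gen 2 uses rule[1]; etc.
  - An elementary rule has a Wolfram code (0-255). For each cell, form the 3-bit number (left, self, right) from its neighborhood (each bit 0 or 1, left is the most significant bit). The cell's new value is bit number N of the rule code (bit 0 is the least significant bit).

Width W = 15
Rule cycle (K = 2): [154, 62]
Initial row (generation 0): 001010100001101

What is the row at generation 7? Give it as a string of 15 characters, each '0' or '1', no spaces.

Answer: 110111111111000

Derivation:
Gen 0: 001010100001101
Gen 1 (rule 154): 010000010011000
Gen 2 (rule 62): 111000111110100
Gen 3 (rule 154): 110101111100010
Gen 4 (rule 62): 101111000010111
Gen 5 (rule 154): 001110100100110
Gen 6 (rule 62): 011001111111101
Gen 7 (rule 154): 110111111111000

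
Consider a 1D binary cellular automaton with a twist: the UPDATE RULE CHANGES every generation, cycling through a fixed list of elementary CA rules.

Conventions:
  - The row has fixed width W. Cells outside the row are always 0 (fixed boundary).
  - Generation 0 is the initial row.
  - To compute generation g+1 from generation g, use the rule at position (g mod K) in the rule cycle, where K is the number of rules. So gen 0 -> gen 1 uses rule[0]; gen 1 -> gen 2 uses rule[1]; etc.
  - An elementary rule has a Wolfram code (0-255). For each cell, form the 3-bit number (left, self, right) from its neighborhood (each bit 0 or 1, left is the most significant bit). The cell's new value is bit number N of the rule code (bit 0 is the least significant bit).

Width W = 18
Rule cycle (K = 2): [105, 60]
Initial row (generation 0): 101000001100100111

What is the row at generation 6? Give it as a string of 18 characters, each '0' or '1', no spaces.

Gen 0: 101000001100100111
Gen 1 (rule 105): 010011101100000101
Gen 2 (rule 60): 011010011010000111
Gen 3 (rule 105): 011100011100110101
Gen 4 (rule 60): 010010010010101111
Gen 5 (rule 105): 000000000001011001
Gen 6 (rule 60): 000000000001110101

Answer: 000000000001110101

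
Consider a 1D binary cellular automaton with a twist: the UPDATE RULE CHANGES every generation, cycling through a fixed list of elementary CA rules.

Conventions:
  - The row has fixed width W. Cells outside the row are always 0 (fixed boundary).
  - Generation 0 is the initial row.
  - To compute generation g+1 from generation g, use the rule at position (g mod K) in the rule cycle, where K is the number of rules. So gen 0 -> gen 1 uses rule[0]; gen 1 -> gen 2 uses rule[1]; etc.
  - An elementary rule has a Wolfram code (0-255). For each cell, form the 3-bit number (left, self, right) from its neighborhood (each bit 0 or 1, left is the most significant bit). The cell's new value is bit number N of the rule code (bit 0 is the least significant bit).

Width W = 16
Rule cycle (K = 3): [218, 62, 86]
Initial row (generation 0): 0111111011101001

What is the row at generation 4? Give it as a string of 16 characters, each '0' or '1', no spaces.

Gen 0: 0111111011101001
Gen 1 (rule 218): 1111111011100110
Gen 2 (rule 62): 1000000110011101
Gen 3 (rule 86): 1100001011100101
Gen 4 (rule 218): 1110010011111000

Answer: 1110010011111000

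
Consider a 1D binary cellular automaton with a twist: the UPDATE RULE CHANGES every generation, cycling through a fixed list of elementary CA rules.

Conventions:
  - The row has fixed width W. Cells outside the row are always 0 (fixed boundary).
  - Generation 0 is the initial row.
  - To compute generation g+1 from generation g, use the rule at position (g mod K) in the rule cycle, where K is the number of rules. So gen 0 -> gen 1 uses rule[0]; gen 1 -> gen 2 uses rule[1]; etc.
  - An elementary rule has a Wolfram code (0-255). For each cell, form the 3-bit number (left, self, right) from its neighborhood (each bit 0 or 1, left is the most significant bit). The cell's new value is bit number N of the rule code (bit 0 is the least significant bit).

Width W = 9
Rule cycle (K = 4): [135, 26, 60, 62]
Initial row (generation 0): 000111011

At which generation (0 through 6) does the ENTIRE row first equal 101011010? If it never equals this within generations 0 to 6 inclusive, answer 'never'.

Answer: 4

Derivation:
Gen 0: 000111011
Gen 1 (rule 135): 111010000
Gen 2 (rule 26): 100001000
Gen 3 (rule 60): 110001100
Gen 4 (rule 62): 101011010
Gen 5 (rule 135): 101000010
Gen 6 (rule 26): 000100101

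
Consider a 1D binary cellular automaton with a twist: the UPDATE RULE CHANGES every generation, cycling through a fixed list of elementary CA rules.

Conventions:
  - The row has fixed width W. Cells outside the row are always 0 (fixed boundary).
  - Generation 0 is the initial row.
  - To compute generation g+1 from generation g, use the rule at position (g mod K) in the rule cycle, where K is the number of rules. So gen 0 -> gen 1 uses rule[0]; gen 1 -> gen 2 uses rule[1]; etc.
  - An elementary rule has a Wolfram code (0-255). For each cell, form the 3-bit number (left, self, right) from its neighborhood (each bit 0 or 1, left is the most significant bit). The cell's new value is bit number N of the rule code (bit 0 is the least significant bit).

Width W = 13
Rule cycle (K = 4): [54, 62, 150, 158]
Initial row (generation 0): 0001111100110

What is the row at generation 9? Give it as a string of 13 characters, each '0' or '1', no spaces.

Answer: 1111001000011

Derivation:
Gen 0: 0001111100110
Gen 1 (rule 54): 0010000011001
Gen 2 (rule 62): 0111000110111
Gen 3 (rule 150): 1010101000010
Gen 4 (rule 158): 1010101100111
Gen 5 (rule 54): 1111110011000
Gen 6 (rule 62): 1000001110100
Gen 7 (rule 150): 1100010100110
Gen 8 (rule 158): 1010110111101
Gen 9 (rule 54): 1111001000011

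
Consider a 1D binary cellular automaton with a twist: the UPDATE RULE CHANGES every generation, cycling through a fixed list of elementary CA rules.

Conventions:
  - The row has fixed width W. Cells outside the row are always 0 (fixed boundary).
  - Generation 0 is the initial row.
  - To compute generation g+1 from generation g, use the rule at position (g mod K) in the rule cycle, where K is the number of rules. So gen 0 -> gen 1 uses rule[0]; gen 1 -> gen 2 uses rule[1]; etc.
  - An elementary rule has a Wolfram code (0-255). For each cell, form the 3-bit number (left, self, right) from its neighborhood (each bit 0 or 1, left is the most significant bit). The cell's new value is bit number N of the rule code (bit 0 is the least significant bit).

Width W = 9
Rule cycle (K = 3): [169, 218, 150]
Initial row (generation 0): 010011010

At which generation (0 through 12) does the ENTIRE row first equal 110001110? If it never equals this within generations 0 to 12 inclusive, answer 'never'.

Gen 0: 010011010
Gen 1 (rule 169): 000010100
Gen 2 (rule 218): 000100010
Gen 3 (rule 150): 001110111
Gen 4 (rule 169): 101101110
Gen 5 (rule 218): 001101111
Gen 6 (rule 150): 010000110
Gen 7 (rule 169): 000110100
Gen 8 (rule 218): 001110010
Gen 9 (rule 150): 010101111
Gen 10 (rule 169): 001011110
Gen 11 (rule 218): 010011111
Gen 12 (rule 150): 111101110

Answer: never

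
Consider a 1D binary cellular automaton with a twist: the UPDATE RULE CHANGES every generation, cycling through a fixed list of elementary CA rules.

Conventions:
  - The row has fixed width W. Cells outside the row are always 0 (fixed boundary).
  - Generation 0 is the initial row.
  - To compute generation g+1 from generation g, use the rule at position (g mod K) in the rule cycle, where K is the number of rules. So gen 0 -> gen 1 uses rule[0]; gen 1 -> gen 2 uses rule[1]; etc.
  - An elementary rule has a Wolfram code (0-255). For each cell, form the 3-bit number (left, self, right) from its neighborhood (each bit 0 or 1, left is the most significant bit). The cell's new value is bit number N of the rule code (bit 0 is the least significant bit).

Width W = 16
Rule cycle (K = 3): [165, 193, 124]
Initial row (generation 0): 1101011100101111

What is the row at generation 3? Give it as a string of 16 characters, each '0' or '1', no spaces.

Answer: 1101110011011011

Derivation:
Gen 0: 1101011100101111
Gen 1 (rule 165): 0011101000110110
Gen 2 (rule 193): 1001100010010010
Gen 3 (rule 124): 1101110011011011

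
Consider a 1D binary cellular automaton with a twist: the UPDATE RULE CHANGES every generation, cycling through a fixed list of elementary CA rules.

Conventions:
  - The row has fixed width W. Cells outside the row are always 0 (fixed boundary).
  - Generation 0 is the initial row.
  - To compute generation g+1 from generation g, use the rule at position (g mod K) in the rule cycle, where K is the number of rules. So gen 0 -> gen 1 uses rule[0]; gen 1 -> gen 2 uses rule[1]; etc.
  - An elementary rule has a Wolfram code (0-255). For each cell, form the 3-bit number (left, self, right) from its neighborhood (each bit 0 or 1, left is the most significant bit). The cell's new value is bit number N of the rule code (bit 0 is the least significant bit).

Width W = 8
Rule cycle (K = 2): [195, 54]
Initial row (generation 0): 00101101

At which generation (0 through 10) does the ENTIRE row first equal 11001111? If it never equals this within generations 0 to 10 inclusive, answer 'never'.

Gen 0: 00101101
Gen 1 (rule 195): 11000100
Gen 2 (rule 54): 00101110
Gen 3 (rule 195): 11000110
Gen 4 (rule 54): 00101001
Gen 5 (rule 195): 11000010
Gen 6 (rule 54): 00100111
Gen 7 (rule 195): 11001011
Gen 8 (rule 54): 00111100
Gen 9 (rule 195): 11011101
Gen 10 (rule 54): 00100011

Answer: never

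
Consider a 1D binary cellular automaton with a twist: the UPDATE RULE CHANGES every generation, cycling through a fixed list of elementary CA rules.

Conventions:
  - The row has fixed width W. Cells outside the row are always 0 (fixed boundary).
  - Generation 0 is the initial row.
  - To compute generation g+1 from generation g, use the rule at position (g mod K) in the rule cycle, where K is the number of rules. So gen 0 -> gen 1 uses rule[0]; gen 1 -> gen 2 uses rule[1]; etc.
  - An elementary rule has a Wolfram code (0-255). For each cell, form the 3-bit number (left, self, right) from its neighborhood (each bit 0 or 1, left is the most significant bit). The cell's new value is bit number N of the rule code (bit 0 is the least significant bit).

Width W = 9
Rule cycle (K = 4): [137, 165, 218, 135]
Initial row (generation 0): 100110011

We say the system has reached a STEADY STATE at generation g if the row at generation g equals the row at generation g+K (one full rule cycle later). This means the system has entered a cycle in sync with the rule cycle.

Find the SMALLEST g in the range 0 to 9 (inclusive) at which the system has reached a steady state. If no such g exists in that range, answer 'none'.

Answer: none

Derivation:
Gen 0: 100110011
Gen 1 (rule 137): 000100010
Gen 2 (rule 165): 110101010
Gen 3 (rule 218): 110000001
Gen 4 (rule 135): 000111111
Gen 5 (rule 137): 110111110
Gen 6 (rule 165): 001011100
Gen 7 (rule 218): 010011110
Gen 8 (rule 135): 110101100
Gen 9 (rule 137): 100001001
Gen 10 (rule 165): 101101001
Gen 11 (rule 218): 001100110
Gen 12 (rule 135): 110001000
Gen 13 (rule 137): 100100011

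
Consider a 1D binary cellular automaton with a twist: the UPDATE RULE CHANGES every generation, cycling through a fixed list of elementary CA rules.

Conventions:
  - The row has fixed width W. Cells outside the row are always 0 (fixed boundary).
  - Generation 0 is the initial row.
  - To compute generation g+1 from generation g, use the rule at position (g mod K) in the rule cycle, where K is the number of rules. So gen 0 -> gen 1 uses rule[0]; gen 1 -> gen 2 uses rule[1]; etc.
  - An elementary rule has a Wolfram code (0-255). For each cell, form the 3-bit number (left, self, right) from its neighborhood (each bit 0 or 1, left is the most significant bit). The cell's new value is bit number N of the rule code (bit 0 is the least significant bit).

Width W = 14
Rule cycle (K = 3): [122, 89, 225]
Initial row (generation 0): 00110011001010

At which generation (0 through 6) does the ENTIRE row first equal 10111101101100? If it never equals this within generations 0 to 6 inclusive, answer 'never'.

Answer: 5

Derivation:
Gen 0: 00110011001010
Gen 1 (rule 122): 01111111110101
Gen 2 (rule 89): 01000000010000
Gen 3 (rule 225): 00011111000111
Gen 4 (rule 122): 00110001101101
Gen 5 (rule 89): 10111101101100
Gen 6 (rule 225): 01011110110101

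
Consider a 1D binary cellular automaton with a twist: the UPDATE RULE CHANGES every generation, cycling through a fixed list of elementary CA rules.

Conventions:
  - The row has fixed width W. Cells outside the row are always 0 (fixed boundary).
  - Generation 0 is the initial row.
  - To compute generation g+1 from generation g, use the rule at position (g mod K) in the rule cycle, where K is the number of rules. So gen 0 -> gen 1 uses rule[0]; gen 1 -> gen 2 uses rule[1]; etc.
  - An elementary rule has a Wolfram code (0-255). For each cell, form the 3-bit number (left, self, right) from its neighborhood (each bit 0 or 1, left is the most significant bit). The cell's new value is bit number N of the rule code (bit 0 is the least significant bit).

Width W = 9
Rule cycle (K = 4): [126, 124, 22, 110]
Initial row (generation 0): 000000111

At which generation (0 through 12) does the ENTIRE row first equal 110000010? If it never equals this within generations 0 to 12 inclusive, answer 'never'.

Answer: never

Derivation:
Gen 0: 000000111
Gen 1 (rule 126): 000001101
Gen 2 (rule 124): 000001111
Gen 3 (rule 22): 000010000
Gen 4 (rule 110): 000110000
Gen 5 (rule 126): 001111000
Gen 6 (rule 124): 001001100
Gen 7 (rule 22): 011110010
Gen 8 (rule 110): 110010110
Gen 9 (rule 126): 111111111
Gen 10 (rule 124): 100000001
Gen 11 (rule 22): 110000011
Gen 12 (rule 110): 110000111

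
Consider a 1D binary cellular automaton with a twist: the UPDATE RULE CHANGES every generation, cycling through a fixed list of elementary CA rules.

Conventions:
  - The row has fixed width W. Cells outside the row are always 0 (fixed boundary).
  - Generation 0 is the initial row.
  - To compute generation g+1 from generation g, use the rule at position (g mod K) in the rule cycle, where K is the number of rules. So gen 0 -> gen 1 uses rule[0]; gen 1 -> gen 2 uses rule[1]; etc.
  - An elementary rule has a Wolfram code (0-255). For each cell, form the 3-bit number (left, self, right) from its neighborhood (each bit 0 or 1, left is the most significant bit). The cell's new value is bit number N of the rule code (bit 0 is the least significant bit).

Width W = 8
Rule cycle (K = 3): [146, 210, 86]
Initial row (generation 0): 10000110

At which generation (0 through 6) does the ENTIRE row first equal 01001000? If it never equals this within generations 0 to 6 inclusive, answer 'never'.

Answer: never

Derivation:
Gen 0: 10000110
Gen 1 (rule 146): 01001001
Gen 2 (rule 210): 10110110
Gen 3 (rule 86): 10010011
Gen 4 (rule 146): 01101100
Gen 5 (rule 210): 10100110
Gen 6 (rule 86): 10111011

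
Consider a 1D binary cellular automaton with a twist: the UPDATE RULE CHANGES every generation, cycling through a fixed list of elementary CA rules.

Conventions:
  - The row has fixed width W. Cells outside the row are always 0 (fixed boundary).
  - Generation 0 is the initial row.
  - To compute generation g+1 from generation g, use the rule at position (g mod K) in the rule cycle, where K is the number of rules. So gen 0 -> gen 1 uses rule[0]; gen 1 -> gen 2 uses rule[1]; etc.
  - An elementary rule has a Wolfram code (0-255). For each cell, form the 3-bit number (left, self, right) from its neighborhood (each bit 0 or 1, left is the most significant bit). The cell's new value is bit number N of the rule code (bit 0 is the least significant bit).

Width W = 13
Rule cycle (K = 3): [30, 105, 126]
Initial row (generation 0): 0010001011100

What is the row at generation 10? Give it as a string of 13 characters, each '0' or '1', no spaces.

Gen 0: 0010001011100
Gen 1 (rule 30): 0111011010010
Gen 2 (rule 105): 0101111100000
Gen 3 (rule 126): 1111000110000
Gen 4 (rule 30): 1000101101000
Gen 5 (rule 105): 0010011110011
Gen 6 (rule 126): 0111110011111
Gen 7 (rule 30): 1100001110000
Gen 8 (rule 105): 1101101010111
Gen 9 (rule 126): 1111111111101
Gen 10 (rule 30): 1000000000001

Answer: 1000000000001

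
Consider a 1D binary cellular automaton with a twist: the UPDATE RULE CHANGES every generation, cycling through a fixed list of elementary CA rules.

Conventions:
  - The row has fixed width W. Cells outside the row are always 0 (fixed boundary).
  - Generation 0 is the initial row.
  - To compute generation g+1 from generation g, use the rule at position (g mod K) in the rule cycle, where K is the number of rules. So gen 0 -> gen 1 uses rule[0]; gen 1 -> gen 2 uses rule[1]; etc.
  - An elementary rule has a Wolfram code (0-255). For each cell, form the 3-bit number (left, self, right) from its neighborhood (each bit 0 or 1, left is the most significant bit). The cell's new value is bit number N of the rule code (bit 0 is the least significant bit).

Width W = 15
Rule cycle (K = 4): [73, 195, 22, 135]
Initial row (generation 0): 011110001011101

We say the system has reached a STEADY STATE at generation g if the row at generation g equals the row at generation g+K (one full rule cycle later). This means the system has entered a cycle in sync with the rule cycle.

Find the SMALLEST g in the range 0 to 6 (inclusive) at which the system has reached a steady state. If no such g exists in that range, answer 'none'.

Answer: none

Derivation:
Gen 0: 011110001011101
Gen 1 (rule 73): 010010100010100
Gen 2 (rule 195): 100100001100001
Gen 3 (rule 22): 111110010010011
Gen 4 (rule 135): 011100110110100
Gen 5 (rule 73): 010100110110001
Gen 6 (rule 195): 100001010010110
Gen 7 (rule 22): 110011011110001
Gen 8 (rule 135): 000100001100111
Gen 9 (rule 73): 110001101100101
Gen 10 (rule 195): 010110100101000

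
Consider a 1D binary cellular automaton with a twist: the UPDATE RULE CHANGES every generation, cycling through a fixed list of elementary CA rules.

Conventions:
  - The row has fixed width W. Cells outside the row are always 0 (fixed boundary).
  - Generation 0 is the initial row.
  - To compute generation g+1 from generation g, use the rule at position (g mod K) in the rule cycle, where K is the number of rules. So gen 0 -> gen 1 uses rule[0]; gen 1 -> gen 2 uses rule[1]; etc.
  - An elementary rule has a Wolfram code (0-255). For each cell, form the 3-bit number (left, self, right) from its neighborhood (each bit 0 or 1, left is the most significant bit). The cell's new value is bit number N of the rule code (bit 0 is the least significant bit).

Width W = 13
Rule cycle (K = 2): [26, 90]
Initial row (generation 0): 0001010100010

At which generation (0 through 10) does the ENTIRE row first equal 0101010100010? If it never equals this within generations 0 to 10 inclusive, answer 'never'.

Gen 0: 0001010100010
Gen 1 (rule 26): 0010000010101
Gen 2 (rule 90): 0101000100000
Gen 3 (rule 26): 1000101010000
Gen 4 (rule 90): 0101000001000
Gen 5 (rule 26): 1000100010100
Gen 6 (rule 90): 0101010100010
Gen 7 (rule 26): 1000000010101
Gen 8 (rule 90): 0100000100000
Gen 9 (rule 26): 1010001010000
Gen 10 (rule 90): 0001010001000

Answer: 6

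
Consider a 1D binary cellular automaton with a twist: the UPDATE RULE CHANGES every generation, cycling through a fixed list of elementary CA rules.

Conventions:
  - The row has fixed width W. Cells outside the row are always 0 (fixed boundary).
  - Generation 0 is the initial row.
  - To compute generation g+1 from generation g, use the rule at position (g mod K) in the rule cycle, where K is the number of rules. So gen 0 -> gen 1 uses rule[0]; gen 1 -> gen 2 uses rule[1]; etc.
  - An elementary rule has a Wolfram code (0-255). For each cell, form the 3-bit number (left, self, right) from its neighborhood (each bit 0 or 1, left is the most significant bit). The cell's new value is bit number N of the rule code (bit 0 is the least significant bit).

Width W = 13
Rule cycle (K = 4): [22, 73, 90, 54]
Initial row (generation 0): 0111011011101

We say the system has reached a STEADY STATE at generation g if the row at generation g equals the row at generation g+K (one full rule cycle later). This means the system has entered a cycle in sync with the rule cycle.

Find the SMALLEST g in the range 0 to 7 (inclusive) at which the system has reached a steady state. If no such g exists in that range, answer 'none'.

Answer: none

Derivation:
Gen 0: 0111011011101
Gen 1 (rule 22): 1000000000001
Gen 2 (rule 73): 0011111111100
Gen 3 (rule 90): 0110000000110
Gen 4 (rule 54): 1001000001001
Gen 5 (rule 22): 1111100011111
Gen 6 (rule 73): 1000101010001
Gen 7 (rule 90): 0101000001010
Gen 8 (rule 54): 1111100011111
Gen 9 (rule 22): 0000010100000
Gen 10 (rule 73): 1111000001111
Gen 11 (rule 90): 1001100011001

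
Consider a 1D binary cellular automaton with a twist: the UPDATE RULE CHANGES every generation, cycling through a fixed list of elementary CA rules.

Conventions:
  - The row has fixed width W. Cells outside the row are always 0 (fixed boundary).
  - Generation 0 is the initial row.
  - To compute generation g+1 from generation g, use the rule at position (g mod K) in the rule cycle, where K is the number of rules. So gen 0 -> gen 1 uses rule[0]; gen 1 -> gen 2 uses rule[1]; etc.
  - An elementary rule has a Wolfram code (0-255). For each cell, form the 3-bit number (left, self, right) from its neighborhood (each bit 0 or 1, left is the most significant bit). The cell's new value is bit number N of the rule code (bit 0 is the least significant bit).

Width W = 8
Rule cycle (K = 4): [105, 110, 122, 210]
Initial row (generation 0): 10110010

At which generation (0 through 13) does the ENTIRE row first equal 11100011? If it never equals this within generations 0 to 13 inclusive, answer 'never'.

Answer: 6

Derivation:
Gen 0: 10110010
Gen 1 (rule 105): 01110000
Gen 2 (rule 110): 11010000
Gen 3 (rule 122): 11101000
Gen 4 (rule 210): 01100100
Gen 5 (rule 105): 01100001
Gen 6 (rule 110): 11100011
Gen 7 (rule 122): 10110111
Gen 8 (rule 210): 00010011
Gen 9 (rule 105): 11000011
Gen 10 (rule 110): 11000111
Gen 11 (rule 122): 11101101
Gen 12 (rule 210): 01100100
Gen 13 (rule 105): 01100001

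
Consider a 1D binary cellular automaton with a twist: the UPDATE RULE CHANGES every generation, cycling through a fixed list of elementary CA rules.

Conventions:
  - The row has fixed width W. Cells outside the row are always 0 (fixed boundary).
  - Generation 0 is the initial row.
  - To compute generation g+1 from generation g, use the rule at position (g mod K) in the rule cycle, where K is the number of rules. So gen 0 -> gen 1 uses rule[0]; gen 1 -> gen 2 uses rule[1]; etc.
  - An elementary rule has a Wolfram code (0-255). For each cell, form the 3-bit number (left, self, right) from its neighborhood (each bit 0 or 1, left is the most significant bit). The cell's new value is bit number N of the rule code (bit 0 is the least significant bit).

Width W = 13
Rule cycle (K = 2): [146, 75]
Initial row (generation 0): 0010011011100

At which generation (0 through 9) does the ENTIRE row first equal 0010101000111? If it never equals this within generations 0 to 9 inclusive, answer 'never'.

Gen 0: 0010011011100
Gen 1 (rule 146): 0101100001010
Gen 2 (rule 75): 1001101110000
Gen 3 (rule 146): 0110000101000
Gen 4 (rule 75): 1110111000011
Gen 5 (rule 146): 0100010100100
Gen 6 (rule 75): 1001100001001
Gen 7 (rule 146): 0110010010110
Gen 8 (rule 75): 1110100100110
Gen 9 (rule 146): 0100011011001

Answer: never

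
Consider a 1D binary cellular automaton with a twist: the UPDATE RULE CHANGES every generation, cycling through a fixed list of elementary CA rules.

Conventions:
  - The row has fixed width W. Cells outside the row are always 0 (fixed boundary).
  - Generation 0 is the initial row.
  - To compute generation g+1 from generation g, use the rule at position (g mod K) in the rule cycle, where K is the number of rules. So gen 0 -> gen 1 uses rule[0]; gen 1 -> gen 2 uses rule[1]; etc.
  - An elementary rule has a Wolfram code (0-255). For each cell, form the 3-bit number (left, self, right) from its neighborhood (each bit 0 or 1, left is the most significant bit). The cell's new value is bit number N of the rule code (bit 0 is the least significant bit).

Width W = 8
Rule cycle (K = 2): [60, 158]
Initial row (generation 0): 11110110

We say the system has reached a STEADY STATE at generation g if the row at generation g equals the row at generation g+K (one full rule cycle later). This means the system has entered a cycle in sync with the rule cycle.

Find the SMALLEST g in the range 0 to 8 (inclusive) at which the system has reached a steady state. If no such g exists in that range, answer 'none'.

Answer: none

Derivation:
Gen 0: 11110110
Gen 1 (rule 60): 10001101
Gen 2 (rule 158): 11011001
Gen 3 (rule 60): 10110101
Gen 4 (rule 158): 10100101
Gen 5 (rule 60): 11110111
Gen 6 (rule 158): 11100110
Gen 7 (rule 60): 10010101
Gen 8 (rule 158): 11110101
Gen 9 (rule 60): 10001111
Gen 10 (rule 158): 11011110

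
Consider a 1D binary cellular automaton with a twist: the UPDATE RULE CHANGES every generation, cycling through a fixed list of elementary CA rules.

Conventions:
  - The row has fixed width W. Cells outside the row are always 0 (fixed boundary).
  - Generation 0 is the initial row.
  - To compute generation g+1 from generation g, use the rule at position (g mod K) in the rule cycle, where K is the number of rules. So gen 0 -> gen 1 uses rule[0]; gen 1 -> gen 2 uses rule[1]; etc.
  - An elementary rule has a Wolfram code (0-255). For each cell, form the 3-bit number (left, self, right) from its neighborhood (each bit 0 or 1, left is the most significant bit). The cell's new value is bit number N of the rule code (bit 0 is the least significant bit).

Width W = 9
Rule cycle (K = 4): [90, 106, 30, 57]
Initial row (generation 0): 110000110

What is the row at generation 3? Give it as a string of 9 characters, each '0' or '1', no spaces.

Gen 0: 110000110
Gen 1 (rule 90): 111001111
Gen 2 (rule 106): 101011001
Gen 3 (rule 30): 101010111

Answer: 101010111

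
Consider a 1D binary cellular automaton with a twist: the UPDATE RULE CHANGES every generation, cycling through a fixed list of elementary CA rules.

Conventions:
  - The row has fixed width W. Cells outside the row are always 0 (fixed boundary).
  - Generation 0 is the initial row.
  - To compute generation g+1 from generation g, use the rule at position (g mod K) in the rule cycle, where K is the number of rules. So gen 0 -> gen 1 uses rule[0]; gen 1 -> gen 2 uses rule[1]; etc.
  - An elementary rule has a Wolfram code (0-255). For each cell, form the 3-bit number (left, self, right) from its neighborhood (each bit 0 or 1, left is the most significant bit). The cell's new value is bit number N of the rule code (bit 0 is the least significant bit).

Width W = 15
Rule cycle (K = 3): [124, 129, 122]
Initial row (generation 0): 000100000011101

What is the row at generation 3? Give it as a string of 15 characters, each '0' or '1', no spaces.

Answer: 111001101100101

Derivation:
Gen 0: 000100000011101
Gen 1 (rule 124): 000110000010111
Gen 2 (rule 129): 110000111000010
Gen 3 (rule 122): 111001101100101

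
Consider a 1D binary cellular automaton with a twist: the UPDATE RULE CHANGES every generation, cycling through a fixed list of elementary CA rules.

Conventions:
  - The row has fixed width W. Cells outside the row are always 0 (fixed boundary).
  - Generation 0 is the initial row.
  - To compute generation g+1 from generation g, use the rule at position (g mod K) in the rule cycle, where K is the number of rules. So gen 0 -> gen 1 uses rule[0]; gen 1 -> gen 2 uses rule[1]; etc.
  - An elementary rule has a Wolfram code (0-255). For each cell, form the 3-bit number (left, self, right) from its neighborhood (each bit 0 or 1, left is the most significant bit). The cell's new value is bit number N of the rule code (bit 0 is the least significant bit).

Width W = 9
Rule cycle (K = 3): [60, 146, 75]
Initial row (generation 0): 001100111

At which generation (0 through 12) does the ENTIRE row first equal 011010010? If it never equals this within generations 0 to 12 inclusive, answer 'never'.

Gen 0: 001100111
Gen 1 (rule 60): 001010100
Gen 2 (rule 146): 010000010
Gen 3 (rule 75): 100111100
Gen 4 (rule 60): 110100010
Gen 5 (rule 146): 000010101
Gen 6 (rule 75): 111100000
Gen 7 (rule 60): 100010000
Gen 8 (rule 146): 010101000
Gen 9 (rule 75): 100000011
Gen 10 (rule 60): 110000010
Gen 11 (rule 146): 001000101
Gen 12 (rule 75): 110011000

Answer: never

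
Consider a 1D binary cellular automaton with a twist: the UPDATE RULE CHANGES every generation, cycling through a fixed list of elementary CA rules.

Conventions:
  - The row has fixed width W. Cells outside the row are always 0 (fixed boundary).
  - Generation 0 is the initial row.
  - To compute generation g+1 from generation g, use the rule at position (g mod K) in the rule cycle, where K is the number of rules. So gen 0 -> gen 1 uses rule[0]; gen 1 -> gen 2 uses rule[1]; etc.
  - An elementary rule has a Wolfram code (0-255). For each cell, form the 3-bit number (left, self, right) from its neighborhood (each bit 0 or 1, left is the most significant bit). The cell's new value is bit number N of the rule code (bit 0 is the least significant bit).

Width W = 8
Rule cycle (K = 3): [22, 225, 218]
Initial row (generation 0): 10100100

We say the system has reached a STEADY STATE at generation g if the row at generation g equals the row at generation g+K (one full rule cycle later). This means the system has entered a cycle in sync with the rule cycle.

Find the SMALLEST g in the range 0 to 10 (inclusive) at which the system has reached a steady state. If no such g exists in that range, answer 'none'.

Gen 0: 10100100
Gen 1 (rule 22): 10111110
Gen 2 (rule 225): 01011110
Gen 3 (rule 218): 10011111
Gen 4 (rule 22): 11100000
Gen 5 (rule 225): 01101111
Gen 6 (rule 218): 11101111
Gen 7 (rule 22): 00000000
Gen 8 (rule 225): 11111111
Gen 9 (rule 218): 11111111
Gen 10 (rule 22): 00000000
Gen 11 (rule 225): 11111111
Gen 12 (rule 218): 11111111
Gen 13 (rule 22): 00000000

Answer: 7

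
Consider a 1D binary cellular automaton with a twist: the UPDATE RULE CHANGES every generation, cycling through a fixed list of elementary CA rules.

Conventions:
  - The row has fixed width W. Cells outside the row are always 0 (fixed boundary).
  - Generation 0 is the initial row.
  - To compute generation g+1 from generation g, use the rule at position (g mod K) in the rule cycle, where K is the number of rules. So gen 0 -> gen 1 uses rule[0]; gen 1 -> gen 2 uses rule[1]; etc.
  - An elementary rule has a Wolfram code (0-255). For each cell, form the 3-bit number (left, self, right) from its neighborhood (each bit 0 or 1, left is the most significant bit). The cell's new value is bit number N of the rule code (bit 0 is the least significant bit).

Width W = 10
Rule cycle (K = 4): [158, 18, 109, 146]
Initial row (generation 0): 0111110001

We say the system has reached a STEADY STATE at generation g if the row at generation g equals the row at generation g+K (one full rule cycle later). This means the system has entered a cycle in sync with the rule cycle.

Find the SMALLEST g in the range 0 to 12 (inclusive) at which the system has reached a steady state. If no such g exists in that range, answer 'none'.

Answer: 2

Derivation:
Gen 0: 0111110001
Gen 1 (rule 158): 1111101011
Gen 2 (rule 18): 0000000000
Gen 3 (rule 109): 1111111111
Gen 4 (rule 146): 0111111110
Gen 5 (rule 158): 1111111101
Gen 6 (rule 18): 0000000000
Gen 7 (rule 109): 1111111111
Gen 8 (rule 146): 0111111110
Gen 9 (rule 158): 1111111101
Gen 10 (rule 18): 0000000000
Gen 11 (rule 109): 1111111111
Gen 12 (rule 146): 0111111110
Gen 13 (rule 158): 1111111101
Gen 14 (rule 18): 0000000000
Gen 15 (rule 109): 1111111111
Gen 16 (rule 146): 0111111110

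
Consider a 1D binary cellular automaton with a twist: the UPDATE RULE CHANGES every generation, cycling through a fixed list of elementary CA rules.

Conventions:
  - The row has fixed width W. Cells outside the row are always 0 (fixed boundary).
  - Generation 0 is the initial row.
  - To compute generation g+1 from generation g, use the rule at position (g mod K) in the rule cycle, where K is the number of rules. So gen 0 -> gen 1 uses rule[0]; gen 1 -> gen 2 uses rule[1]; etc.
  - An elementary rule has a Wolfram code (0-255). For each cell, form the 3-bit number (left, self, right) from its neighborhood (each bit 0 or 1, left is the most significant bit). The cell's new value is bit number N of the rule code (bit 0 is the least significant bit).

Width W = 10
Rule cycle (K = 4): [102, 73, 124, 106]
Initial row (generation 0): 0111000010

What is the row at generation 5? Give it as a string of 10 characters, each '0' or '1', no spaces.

Gen 0: 0111000010
Gen 1 (rule 102): 1001000110
Gen 2 (rule 73): 0000010110
Gen 3 (rule 124): 0000011111
Gen 4 (rule 106): 0000110001
Gen 5 (rule 102): 0001010011

Answer: 0001010011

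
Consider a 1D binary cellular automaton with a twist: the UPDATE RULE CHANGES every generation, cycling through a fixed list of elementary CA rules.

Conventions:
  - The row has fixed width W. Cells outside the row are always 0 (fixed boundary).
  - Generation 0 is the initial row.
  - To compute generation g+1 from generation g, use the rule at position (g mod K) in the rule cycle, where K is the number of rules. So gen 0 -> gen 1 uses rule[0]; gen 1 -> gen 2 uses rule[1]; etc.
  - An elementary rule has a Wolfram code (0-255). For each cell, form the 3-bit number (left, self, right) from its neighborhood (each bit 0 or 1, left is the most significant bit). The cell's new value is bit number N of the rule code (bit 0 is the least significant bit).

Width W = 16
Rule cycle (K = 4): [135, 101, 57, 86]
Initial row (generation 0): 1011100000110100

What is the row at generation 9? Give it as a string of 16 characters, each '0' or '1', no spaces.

Answer: 0100101010010000

Derivation:
Gen 0: 1011100000110100
Gen 1 (rule 135): 1001001111000101
Gen 2 (rule 101): 1001000001010111
Gen 3 (rule 57): 0100111100101100
Gen 4 (rule 86): 1111000111100110
Gen 5 (rule 135): 0110011011001000
Gen 6 (rule 101): 0010001101001011
Gen 7 (rule 57): 1001101010100110
Gen 8 (rule 86): 1110101010111011
Gen 9 (rule 135): 0100101010010000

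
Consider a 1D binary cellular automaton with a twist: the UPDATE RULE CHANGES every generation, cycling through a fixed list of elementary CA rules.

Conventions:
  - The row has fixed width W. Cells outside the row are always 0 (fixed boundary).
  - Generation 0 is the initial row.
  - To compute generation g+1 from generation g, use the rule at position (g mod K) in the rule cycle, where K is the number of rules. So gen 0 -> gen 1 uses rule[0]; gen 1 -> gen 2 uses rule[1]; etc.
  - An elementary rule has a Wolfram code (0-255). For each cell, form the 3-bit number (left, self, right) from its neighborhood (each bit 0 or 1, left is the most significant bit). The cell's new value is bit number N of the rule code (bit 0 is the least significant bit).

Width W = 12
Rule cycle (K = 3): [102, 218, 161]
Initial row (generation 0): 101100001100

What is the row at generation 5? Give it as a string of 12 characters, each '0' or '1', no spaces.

Answer: 000111011100

Derivation:
Gen 0: 101100001100
Gen 1 (rule 102): 110100010100
Gen 2 (rule 218): 110010100010
Gen 3 (rule 161): 000001001000
Gen 4 (rule 102): 000011011000
Gen 5 (rule 218): 000111011100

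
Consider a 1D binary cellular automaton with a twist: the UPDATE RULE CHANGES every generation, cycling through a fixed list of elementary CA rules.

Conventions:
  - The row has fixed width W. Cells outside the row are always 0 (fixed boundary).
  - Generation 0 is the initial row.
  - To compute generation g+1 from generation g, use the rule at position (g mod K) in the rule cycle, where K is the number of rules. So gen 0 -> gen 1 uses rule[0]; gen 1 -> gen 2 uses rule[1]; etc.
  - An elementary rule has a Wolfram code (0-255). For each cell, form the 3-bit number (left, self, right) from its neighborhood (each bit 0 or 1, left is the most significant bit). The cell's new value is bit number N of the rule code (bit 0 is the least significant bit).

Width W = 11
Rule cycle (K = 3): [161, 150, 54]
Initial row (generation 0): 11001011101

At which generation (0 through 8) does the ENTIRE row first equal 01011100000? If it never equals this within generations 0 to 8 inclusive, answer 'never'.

Gen 0: 11001011101
Gen 1 (rule 161): 00000101010
Gen 2 (rule 150): 00001101011
Gen 3 (rule 54): 00010011100
Gen 4 (rule 161): 11000001001
Gen 5 (rule 150): 00100011111
Gen 6 (rule 54): 01110100000
Gen 7 (rule 161): 00101001111
Gen 8 (rule 150): 01101110110

Answer: never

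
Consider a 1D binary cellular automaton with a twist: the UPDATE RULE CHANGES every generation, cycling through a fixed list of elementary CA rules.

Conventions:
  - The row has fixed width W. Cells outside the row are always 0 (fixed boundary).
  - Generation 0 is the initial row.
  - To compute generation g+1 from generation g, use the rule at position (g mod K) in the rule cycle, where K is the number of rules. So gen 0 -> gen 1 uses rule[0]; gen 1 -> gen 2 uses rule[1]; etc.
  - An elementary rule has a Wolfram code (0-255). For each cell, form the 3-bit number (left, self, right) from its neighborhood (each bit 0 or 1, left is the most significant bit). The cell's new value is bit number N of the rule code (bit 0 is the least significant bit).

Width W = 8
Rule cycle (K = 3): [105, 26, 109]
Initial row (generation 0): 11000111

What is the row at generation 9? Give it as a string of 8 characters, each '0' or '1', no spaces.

Gen 0: 11000111
Gen 1 (rule 105): 11010101
Gen 2 (rule 26): 10000000
Gen 3 (rule 109): 10111111
Gen 4 (rule 105): 01100001
Gen 5 (rule 26): 11010010
Gen 6 (rule 109): 11110010
Gen 7 (rule 105): 10010000
Gen 8 (rule 26): 01101000
Gen 9 (rule 109): 01111011

Answer: 01111011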